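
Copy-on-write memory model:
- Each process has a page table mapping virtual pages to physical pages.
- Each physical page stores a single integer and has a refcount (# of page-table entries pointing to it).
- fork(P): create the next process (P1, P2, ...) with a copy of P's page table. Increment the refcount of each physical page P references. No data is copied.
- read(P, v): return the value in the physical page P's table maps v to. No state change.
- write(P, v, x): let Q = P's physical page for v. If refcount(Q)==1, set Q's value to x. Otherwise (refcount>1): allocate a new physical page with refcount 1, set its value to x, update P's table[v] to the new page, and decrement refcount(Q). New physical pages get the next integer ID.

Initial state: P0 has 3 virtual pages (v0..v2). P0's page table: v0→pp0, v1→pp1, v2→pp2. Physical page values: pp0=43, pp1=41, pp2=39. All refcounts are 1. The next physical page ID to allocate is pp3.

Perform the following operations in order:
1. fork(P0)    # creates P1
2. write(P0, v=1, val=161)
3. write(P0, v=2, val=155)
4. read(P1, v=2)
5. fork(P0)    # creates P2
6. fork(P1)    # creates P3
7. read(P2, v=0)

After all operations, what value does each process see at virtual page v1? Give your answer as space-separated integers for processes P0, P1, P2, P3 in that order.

Op 1: fork(P0) -> P1. 3 ppages; refcounts: pp0:2 pp1:2 pp2:2
Op 2: write(P0, v1, 161). refcount(pp1)=2>1 -> COPY to pp3. 4 ppages; refcounts: pp0:2 pp1:1 pp2:2 pp3:1
Op 3: write(P0, v2, 155). refcount(pp2)=2>1 -> COPY to pp4. 5 ppages; refcounts: pp0:2 pp1:1 pp2:1 pp3:1 pp4:1
Op 4: read(P1, v2) -> 39. No state change.
Op 5: fork(P0) -> P2. 5 ppages; refcounts: pp0:3 pp1:1 pp2:1 pp3:2 pp4:2
Op 6: fork(P1) -> P3. 5 ppages; refcounts: pp0:4 pp1:2 pp2:2 pp3:2 pp4:2
Op 7: read(P2, v0) -> 43. No state change.
P0: v1 -> pp3 = 161
P1: v1 -> pp1 = 41
P2: v1 -> pp3 = 161
P3: v1 -> pp1 = 41

Answer: 161 41 161 41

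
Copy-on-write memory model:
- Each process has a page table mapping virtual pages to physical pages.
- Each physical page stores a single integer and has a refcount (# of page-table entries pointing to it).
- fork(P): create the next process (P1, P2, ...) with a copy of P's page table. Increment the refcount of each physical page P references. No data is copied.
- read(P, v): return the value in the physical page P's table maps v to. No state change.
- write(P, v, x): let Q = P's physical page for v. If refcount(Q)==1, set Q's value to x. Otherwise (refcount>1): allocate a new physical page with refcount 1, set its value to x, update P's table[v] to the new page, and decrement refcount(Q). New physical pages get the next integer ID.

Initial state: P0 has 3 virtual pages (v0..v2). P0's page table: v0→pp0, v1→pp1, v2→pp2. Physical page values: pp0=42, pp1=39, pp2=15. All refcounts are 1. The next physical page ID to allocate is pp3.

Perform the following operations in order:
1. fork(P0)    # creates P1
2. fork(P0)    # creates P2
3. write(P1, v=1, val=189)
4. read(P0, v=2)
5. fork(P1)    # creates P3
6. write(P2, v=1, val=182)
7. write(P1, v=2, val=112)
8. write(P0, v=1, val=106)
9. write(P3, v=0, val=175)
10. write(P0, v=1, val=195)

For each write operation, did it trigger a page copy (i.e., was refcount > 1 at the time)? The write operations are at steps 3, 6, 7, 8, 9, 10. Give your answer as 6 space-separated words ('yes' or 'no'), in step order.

Op 1: fork(P0) -> P1. 3 ppages; refcounts: pp0:2 pp1:2 pp2:2
Op 2: fork(P0) -> P2. 3 ppages; refcounts: pp0:3 pp1:3 pp2:3
Op 3: write(P1, v1, 189). refcount(pp1)=3>1 -> COPY to pp3. 4 ppages; refcounts: pp0:3 pp1:2 pp2:3 pp3:1
Op 4: read(P0, v2) -> 15. No state change.
Op 5: fork(P1) -> P3. 4 ppages; refcounts: pp0:4 pp1:2 pp2:4 pp3:2
Op 6: write(P2, v1, 182). refcount(pp1)=2>1 -> COPY to pp4. 5 ppages; refcounts: pp0:4 pp1:1 pp2:4 pp3:2 pp4:1
Op 7: write(P1, v2, 112). refcount(pp2)=4>1 -> COPY to pp5. 6 ppages; refcounts: pp0:4 pp1:1 pp2:3 pp3:2 pp4:1 pp5:1
Op 8: write(P0, v1, 106). refcount(pp1)=1 -> write in place. 6 ppages; refcounts: pp0:4 pp1:1 pp2:3 pp3:2 pp4:1 pp5:1
Op 9: write(P3, v0, 175). refcount(pp0)=4>1 -> COPY to pp6. 7 ppages; refcounts: pp0:3 pp1:1 pp2:3 pp3:2 pp4:1 pp5:1 pp6:1
Op 10: write(P0, v1, 195). refcount(pp1)=1 -> write in place. 7 ppages; refcounts: pp0:3 pp1:1 pp2:3 pp3:2 pp4:1 pp5:1 pp6:1

yes yes yes no yes no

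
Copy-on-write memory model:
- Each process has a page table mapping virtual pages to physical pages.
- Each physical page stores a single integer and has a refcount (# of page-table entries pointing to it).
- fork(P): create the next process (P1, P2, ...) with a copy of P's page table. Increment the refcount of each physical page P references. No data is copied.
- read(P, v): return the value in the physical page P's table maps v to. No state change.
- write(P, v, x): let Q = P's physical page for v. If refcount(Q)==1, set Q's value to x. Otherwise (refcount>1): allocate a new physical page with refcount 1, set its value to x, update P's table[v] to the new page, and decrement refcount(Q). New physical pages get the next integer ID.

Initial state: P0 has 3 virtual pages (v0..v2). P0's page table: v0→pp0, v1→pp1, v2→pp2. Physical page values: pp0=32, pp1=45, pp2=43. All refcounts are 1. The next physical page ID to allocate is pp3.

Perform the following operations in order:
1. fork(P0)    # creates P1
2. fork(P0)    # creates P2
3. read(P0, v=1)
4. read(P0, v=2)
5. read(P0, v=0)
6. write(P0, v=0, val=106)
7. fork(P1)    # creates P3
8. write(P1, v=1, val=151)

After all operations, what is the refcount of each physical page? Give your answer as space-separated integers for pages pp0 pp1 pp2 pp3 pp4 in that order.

Op 1: fork(P0) -> P1. 3 ppages; refcounts: pp0:2 pp1:2 pp2:2
Op 2: fork(P0) -> P2. 3 ppages; refcounts: pp0:3 pp1:3 pp2:3
Op 3: read(P0, v1) -> 45. No state change.
Op 4: read(P0, v2) -> 43. No state change.
Op 5: read(P0, v0) -> 32. No state change.
Op 6: write(P0, v0, 106). refcount(pp0)=3>1 -> COPY to pp3. 4 ppages; refcounts: pp0:2 pp1:3 pp2:3 pp3:1
Op 7: fork(P1) -> P3. 4 ppages; refcounts: pp0:3 pp1:4 pp2:4 pp3:1
Op 8: write(P1, v1, 151). refcount(pp1)=4>1 -> COPY to pp4. 5 ppages; refcounts: pp0:3 pp1:3 pp2:4 pp3:1 pp4:1

Answer: 3 3 4 1 1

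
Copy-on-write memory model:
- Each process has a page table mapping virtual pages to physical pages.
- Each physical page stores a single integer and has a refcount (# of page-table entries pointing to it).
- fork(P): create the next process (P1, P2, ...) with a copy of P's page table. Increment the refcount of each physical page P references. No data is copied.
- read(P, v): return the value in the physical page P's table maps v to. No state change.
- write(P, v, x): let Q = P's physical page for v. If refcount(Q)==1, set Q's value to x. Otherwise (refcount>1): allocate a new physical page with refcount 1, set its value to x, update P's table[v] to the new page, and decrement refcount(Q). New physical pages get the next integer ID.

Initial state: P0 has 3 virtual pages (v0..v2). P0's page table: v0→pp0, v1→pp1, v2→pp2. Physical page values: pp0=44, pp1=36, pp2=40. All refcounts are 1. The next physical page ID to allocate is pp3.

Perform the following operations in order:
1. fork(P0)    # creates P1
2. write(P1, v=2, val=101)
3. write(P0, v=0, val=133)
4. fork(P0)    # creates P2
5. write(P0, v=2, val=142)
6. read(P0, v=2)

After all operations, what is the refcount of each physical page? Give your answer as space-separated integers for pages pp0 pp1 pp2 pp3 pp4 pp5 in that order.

Op 1: fork(P0) -> P1. 3 ppages; refcounts: pp0:2 pp1:2 pp2:2
Op 2: write(P1, v2, 101). refcount(pp2)=2>1 -> COPY to pp3. 4 ppages; refcounts: pp0:2 pp1:2 pp2:1 pp3:1
Op 3: write(P0, v0, 133). refcount(pp0)=2>1 -> COPY to pp4. 5 ppages; refcounts: pp0:1 pp1:2 pp2:1 pp3:1 pp4:1
Op 4: fork(P0) -> P2. 5 ppages; refcounts: pp0:1 pp1:3 pp2:2 pp3:1 pp4:2
Op 5: write(P0, v2, 142). refcount(pp2)=2>1 -> COPY to pp5. 6 ppages; refcounts: pp0:1 pp1:3 pp2:1 pp3:1 pp4:2 pp5:1
Op 6: read(P0, v2) -> 142. No state change.

Answer: 1 3 1 1 2 1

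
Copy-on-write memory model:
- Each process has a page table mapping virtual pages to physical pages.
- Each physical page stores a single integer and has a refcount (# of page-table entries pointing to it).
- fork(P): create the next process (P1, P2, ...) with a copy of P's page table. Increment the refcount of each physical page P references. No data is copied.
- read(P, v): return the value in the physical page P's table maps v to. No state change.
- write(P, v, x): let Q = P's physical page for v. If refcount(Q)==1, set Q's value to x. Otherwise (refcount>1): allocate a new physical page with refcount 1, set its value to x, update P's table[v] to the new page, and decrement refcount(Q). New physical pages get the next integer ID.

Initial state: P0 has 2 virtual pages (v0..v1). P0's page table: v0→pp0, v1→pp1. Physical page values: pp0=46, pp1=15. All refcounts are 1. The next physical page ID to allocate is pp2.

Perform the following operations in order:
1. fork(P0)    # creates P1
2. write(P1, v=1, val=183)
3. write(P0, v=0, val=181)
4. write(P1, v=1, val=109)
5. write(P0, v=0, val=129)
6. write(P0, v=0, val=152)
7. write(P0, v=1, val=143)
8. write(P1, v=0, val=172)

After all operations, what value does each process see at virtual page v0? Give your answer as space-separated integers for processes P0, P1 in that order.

Op 1: fork(P0) -> P1. 2 ppages; refcounts: pp0:2 pp1:2
Op 2: write(P1, v1, 183). refcount(pp1)=2>1 -> COPY to pp2. 3 ppages; refcounts: pp0:2 pp1:1 pp2:1
Op 3: write(P0, v0, 181). refcount(pp0)=2>1 -> COPY to pp3. 4 ppages; refcounts: pp0:1 pp1:1 pp2:1 pp3:1
Op 4: write(P1, v1, 109). refcount(pp2)=1 -> write in place. 4 ppages; refcounts: pp0:1 pp1:1 pp2:1 pp3:1
Op 5: write(P0, v0, 129). refcount(pp3)=1 -> write in place. 4 ppages; refcounts: pp0:1 pp1:1 pp2:1 pp3:1
Op 6: write(P0, v0, 152). refcount(pp3)=1 -> write in place. 4 ppages; refcounts: pp0:1 pp1:1 pp2:1 pp3:1
Op 7: write(P0, v1, 143). refcount(pp1)=1 -> write in place. 4 ppages; refcounts: pp0:1 pp1:1 pp2:1 pp3:1
Op 8: write(P1, v0, 172). refcount(pp0)=1 -> write in place. 4 ppages; refcounts: pp0:1 pp1:1 pp2:1 pp3:1
P0: v0 -> pp3 = 152
P1: v0 -> pp0 = 172

Answer: 152 172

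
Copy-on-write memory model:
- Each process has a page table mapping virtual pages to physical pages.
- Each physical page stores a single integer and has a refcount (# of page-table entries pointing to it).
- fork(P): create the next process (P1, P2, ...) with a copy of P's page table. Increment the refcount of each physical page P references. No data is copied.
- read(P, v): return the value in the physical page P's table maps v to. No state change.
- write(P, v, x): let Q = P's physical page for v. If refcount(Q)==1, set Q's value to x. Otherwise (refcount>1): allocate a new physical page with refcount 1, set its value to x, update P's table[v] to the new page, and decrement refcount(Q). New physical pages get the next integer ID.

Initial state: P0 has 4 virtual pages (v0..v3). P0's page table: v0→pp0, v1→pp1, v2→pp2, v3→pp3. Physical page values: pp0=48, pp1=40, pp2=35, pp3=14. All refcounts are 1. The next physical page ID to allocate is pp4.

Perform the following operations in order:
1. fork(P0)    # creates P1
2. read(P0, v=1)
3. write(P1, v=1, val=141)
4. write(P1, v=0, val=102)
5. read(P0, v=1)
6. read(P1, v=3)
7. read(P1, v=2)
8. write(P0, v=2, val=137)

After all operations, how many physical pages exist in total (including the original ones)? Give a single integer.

Answer: 7

Derivation:
Op 1: fork(P0) -> P1. 4 ppages; refcounts: pp0:2 pp1:2 pp2:2 pp3:2
Op 2: read(P0, v1) -> 40. No state change.
Op 3: write(P1, v1, 141). refcount(pp1)=2>1 -> COPY to pp4. 5 ppages; refcounts: pp0:2 pp1:1 pp2:2 pp3:2 pp4:1
Op 4: write(P1, v0, 102). refcount(pp0)=2>1 -> COPY to pp5. 6 ppages; refcounts: pp0:1 pp1:1 pp2:2 pp3:2 pp4:1 pp5:1
Op 5: read(P0, v1) -> 40. No state change.
Op 6: read(P1, v3) -> 14. No state change.
Op 7: read(P1, v2) -> 35. No state change.
Op 8: write(P0, v2, 137). refcount(pp2)=2>1 -> COPY to pp6. 7 ppages; refcounts: pp0:1 pp1:1 pp2:1 pp3:2 pp4:1 pp5:1 pp6:1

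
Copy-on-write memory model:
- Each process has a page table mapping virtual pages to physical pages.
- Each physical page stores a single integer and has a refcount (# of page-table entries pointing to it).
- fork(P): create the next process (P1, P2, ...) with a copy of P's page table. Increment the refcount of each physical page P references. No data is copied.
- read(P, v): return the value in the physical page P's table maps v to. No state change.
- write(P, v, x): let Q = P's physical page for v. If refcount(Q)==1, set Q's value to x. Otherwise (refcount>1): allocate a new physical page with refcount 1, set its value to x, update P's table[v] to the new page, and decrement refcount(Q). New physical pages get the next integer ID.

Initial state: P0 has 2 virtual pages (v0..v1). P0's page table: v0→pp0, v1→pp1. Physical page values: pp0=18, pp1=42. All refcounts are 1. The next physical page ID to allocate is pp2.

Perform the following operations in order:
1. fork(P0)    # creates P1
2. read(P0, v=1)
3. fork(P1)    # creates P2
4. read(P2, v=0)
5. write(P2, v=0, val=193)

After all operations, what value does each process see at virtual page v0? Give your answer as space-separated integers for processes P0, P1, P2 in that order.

Op 1: fork(P0) -> P1. 2 ppages; refcounts: pp0:2 pp1:2
Op 2: read(P0, v1) -> 42. No state change.
Op 3: fork(P1) -> P2. 2 ppages; refcounts: pp0:3 pp1:3
Op 4: read(P2, v0) -> 18. No state change.
Op 5: write(P2, v0, 193). refcount(pp0)=3>1 -> COPY to pp2. 3 ppages; refcounts: pp0:2 pp1:3 pp2:1
P0: v0 -> pp0 = 18
P1: v0 -> pp0 = 18
P2: v0 -> pp2 = 193

Answer: 18 18 193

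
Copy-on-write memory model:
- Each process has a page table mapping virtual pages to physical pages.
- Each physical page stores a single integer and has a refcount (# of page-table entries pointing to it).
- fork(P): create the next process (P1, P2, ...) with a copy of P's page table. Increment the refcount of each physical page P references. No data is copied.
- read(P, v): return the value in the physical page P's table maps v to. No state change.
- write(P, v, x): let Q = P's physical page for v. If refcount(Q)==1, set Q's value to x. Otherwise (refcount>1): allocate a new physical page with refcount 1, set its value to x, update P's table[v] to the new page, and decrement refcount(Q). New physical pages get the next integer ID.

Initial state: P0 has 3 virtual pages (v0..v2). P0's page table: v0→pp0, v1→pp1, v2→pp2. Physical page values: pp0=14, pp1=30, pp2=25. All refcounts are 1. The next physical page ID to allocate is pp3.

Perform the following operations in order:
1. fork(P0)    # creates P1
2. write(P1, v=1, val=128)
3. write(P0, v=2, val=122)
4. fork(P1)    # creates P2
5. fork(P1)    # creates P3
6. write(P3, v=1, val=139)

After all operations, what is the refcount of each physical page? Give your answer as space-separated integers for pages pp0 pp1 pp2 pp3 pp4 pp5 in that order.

Op 1: fork(P0) -> P1. 3 ppages; refcounts: pp0:2 pp1:2 pp2:2
Op 2: write(P1, v1, 128). refcount(pp1)=2>1 -> COPY to pp3. 4 ppages; refcounts: pp0:2 pp1:1 pp2:2 pp3:1
Op 3: write(P0, v2, 122). refcount(pp2)=2>1 -> COPY to pp4. 5 ppages; refcounts: pp0:2 pp1:1 pp2:1 pp3:1 pp4:1
Op 4: fork(P1) -> P2. 5 ppages; refcounts: pp0:3 pp1:1 pp2:2 pp3:2 pp4:1
Op 5: fork(P1) -> P3. 5 ppages; refcounts: pp0:4 pp1:1 pp2:3 pp3:3 pp4:1
Op 6: write(P3, v1, 139). refcount(pp3)=3>1 -> COPY to pp5. 6 ppages; refcounts: pp0:4 pp1:1 pp2:3 pp3:2 pp4:1 pp5:1

Answer: 4 1 3 2 1 1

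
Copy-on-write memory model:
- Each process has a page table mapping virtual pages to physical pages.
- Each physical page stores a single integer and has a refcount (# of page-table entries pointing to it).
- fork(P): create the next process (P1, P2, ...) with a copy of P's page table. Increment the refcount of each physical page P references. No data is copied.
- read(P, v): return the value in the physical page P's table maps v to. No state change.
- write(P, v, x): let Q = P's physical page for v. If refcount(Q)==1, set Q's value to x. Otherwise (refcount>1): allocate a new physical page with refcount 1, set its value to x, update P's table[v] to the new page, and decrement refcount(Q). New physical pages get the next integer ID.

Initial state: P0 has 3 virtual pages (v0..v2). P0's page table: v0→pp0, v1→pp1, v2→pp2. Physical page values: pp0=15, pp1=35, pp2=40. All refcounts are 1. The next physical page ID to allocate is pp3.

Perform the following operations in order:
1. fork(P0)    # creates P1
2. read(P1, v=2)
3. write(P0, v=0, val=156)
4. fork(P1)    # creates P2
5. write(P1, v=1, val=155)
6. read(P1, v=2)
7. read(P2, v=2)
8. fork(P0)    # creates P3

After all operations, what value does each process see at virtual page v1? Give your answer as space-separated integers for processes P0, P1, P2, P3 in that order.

Answer: 35 155 35 35

Derivation:
Op 1: fork(P0) -> P1. 3 ppages; refcounts: pp0:2 pp1:2 pp2:2
Op 2: read(P1, v2) -> 40. No state change.
Op 3: write(P0, v0, 156). refcount(pp0)=2>1 -> COPY to pp3. 4 ppages; refcounts: pp0:1 pp1:2 pp2:2 pp3:1
Op 4: fork(P1) -> P2. 4 ppages; refcounts: pp0:2 pp1:3 pp2:3 pp3:1
Op 5: write(P1, v1, 155). refcount(pp1)=3>1 -> COPY to pp4. 5 ppages; refcounts: pp0:2 pp1:2 pp2:3 pp3:1 pp4:1
Op 6: read(P1, v2) -> 40. No state change.
Op 7: read(P2, v2) -> 40. No state change.
Op 8: fork(P0) -> P3. 5 ppages; refcounts: pp0:2 pp1:3 pp2:4 pp3:2 pp4:1
P0: v1 -> pp1 = 35
P1: v1 -> pp4 = 155
P2: v1 -> pp1 = 35
P3: v1 -> pp1 = 35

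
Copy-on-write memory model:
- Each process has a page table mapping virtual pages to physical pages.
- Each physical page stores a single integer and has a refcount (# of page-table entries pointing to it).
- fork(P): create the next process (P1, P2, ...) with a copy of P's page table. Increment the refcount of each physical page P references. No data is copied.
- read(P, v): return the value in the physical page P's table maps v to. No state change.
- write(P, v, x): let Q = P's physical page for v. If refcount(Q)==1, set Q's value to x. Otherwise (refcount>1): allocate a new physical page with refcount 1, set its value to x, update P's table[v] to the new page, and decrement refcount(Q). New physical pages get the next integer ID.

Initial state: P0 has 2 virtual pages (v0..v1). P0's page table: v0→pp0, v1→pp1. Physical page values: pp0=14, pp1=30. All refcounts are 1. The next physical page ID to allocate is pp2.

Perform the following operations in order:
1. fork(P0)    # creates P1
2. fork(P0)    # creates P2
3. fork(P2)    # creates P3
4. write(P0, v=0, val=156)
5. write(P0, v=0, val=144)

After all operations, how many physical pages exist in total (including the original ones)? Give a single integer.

Op 1: fork(P0) -> P1. 2 ppages; refcounts: pp0:2 pp1:2
Op 2: fork(P0) -> P2. 2 ppages; refcounts: pp0:3 pp1:3
Op 3: fork(P2) -> P3. 2 ppages; refcounts: pp0:4 pp1:4
Op 4: write(P0, v0, 156). refcount(pp0)=4>1 -> COPY to pp2. 3 ppages; refcounts: pp0:3 pp1:4 pp2:1
Op 5: write(P0, v0, 144). refcount(pp2)=1 -> write in place. 3 ppages; refcounts: pp0:3 pp1:4 pp2:1

Answer: 3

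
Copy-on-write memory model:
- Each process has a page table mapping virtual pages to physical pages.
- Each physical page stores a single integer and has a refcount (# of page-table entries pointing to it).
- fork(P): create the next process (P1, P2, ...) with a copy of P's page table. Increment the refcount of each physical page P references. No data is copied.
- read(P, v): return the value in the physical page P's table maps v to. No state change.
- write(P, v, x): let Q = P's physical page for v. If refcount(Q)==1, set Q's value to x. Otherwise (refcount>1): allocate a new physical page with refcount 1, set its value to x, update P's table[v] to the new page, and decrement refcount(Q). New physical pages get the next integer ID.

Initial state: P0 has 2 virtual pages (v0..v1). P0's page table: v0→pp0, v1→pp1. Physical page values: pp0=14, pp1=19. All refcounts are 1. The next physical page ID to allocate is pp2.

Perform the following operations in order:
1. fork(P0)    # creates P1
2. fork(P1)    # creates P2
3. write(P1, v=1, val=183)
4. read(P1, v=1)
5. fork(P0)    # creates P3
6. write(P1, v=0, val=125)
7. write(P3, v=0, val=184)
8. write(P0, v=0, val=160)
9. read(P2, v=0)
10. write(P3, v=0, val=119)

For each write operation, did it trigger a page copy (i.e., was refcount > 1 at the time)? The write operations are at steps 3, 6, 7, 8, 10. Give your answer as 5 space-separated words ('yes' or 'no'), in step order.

Op 1: fork(P0) -> P1. 2 ppages; refcounts: pp0:2 pp1:2
Op 2: fork(P1) -> P2. 2 ppages; refcounts: pp0:3 pp1:3
Op 3: write(P1, v1, 183). refcount(pp1)=3>1 -> COPY to pp2. 3 ppages; refcounts: pp0:3 pp1:2 pp2:1
Op 4: read(P1, v1) -> 183. No state change.
Op 5: fork(P0) -> P3. 3 ppages; refcounts: pp0:4 pp1:3 pp2:1
Op 6: write(P1, v0, 125). refcount(pp0)=4>1 -> COPY to pp3. 4 ppages; refcounts: pp0:3 pp1:3 pp2:1 pp3:1
Op 7: write(P3, v0, 184). refcount(pp0)=3>1 -> COPY to pp4. 5 ppages; refcounts: pp0:2 pp1:3 pp2:1 pp3:1 pp4:1
Op 8: write(P0, v0, 160). refcount(pp0)=2>1 -> COPY to pp5. 6 ppages; refcounts: pp0:1 pp1:3 pp2:1 pp3:1 pp4:1 pp5:1
Op 9: read(P2, v0) -> 14. No state change.
Op 10: write(P3, v0, 119). refcount(pp4)=1 -> write in place. 6 ppages; refcounts: pp0:1 pp1:3 pp2:1 pp3:1 pp4:1 pp5:1

yes yes yes yes no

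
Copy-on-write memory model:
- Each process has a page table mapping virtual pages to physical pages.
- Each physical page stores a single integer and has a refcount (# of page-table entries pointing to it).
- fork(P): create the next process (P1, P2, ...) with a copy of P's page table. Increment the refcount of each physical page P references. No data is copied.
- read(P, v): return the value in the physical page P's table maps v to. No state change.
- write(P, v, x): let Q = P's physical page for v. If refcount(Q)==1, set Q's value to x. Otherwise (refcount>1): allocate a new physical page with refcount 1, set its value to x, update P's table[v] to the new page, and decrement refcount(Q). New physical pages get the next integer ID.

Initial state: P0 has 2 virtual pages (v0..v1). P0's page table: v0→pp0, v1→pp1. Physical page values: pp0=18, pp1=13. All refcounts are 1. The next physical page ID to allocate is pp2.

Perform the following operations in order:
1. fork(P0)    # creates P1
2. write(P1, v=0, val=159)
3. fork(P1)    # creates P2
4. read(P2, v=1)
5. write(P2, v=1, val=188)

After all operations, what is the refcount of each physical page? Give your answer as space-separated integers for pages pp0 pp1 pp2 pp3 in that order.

Op 1: fork(P0) -> P1. 2 ppages; refcounts: pp0:2 pp1:2
Op 2: write(P1, v0, 159). refcount(pp0)=2>1 -> COPY to pp2. 3 ppages; refcounts: pp0:1 pp1:2 pp2:1
Op 3: fork(P1) -> P2. 3 ppages; refcounts: pp0:1 pp1:3 pp2:2
Op 4: read(P2, v1) -> 13. No state change.
Op 5: write(P2, v1, 188). refcount(pp1)=3>1 -> COPY to pp3. 4 ppages; refcounts: pp0:1 pp1:2 pp2:2 pp3:1

Answer: 1 2 2 1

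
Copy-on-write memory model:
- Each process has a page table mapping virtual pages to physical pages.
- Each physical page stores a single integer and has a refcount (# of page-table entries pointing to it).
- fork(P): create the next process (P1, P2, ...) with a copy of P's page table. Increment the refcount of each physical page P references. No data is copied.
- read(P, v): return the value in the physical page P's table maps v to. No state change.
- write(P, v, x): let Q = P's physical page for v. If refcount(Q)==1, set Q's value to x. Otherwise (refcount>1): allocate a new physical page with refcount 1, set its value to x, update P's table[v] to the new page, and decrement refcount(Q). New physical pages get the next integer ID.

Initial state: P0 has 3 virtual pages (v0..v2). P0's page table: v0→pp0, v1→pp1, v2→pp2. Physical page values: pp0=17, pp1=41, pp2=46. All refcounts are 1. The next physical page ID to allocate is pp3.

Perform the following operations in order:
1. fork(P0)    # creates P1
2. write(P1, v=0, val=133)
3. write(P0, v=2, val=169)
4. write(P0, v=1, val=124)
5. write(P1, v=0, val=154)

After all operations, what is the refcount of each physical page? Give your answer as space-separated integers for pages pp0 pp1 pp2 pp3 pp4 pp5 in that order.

Answer: 1 1 1 1 1 1

Derivation:
Op 1: fork(P0) -> P1. 3 ppages; refcounts: pp0:2 pp1:2 pp2:2
Op 2: write(P1, v0, 133). refcount(pp0)=2>1 -> COPY to pp3. 4 ppages; refcounts: pp0:1 pp1:2 pp2:2 pp3:1
Op 3: write(P0, v2, 169). refcount(pp2)=2>1 -> COPY to pp4. 5 ppages; refcounts: pp0:1 pp1:2 pp2:1 pp3:1 pp4:1
Op 4: write(P0, v1, 124). refcount(pp1)=2>1 -> COPY to pp5. 6 ppages; refcounts: pp0:1 pp1:1 pp2:1 pp3:1 pp4:1 pp5:1
Op 5: write(P1, v0, 154). refcount(pp3)=1 -> write in place. 6 ppages; refcounts: pp0:1 pp1:1 pp2:1 pp3:1 pp4:1 pp5:1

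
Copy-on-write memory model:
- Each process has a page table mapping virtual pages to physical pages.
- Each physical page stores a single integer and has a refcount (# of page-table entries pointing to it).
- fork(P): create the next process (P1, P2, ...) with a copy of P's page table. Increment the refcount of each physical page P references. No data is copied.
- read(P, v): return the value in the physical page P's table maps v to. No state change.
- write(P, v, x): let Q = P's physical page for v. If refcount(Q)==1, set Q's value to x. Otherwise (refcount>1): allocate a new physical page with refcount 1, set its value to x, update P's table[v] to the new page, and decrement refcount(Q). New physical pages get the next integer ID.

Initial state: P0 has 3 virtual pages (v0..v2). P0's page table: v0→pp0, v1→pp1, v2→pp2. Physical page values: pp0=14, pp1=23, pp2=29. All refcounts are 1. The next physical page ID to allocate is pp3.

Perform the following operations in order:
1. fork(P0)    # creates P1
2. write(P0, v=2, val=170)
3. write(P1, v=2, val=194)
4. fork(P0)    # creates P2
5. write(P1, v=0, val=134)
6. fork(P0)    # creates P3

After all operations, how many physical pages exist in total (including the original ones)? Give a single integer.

Answer: 5

Derivation:
Op 1: fork(P0) -> P1. 3 ppages; refcounts: pp0:2 pp1:2 pp2:2
Op 2: write(P0, v2, 170). refcount(pp2)=2>1 -> COPY to pp3. 4 ppages; refcounts: pp0:2 pp1:2 pp2:1 pp3:1
Op 3: write(P1, v2, 194). refcount(pp2)=1 -> write in place. 4 ppages; refcounts: pp0:2 pp1:2 pp2:1 pp3:1
Op 4: fork(P0) -> P2. 4 ppages; refcounts: pp0:3 pp1:3 pp2:1 pp3:2
Op 5: write(P1, v0, 134). refcount(pp0)=3>1 -> COPY to pp4. 5 ppages; refcounts: pp0:2 pp1:3 pp2:1 pp3:2 pp4:1
Op 6: fork(P0) -> P3. 5 ppages; refcounts: pp0:3 pp1:4 pp2:1 pp3:3 pp4:1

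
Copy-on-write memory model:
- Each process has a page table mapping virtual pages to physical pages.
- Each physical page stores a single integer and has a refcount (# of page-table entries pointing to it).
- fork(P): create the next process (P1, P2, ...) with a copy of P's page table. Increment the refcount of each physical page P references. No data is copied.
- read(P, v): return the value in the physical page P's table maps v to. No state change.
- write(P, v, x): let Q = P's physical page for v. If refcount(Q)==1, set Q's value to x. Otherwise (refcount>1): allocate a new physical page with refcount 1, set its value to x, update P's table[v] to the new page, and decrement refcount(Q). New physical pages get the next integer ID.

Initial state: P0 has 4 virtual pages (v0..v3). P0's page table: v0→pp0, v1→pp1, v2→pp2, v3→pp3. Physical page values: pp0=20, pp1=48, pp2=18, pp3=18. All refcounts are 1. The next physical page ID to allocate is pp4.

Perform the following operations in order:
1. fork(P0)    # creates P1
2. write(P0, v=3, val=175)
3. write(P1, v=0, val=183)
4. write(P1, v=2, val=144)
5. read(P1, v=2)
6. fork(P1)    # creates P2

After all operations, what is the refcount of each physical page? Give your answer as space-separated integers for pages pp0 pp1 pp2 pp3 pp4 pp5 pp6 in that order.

Answer: 1 3 1 2 1 2 2

Derivation:
Op 1: fork(P0) -> P1. 4 ppages; refcounts: pp0:2 pp1:2 pp2:2 pp3:2
Op 2: write(P0, v3, 175). refcount(pp3)=2>1 -> COPY to pp4. 5 ppages; refcounts: pp0:2 pp1:2 pp2:2 pp3:1 pp4:1
Op 3: write(P1, v0, 183). refcount(pp0)=2>1 -> COPY to pp5. 6 ppages; refcounts: pp0:1 pp1:2 pp2:2 pp3:1 pp4:1 pp5:1
Op 4: write(P1, v2, 144). refcount(pp2)=2>1 -> COPY to pp6. 7 ppages; refcounts: pp0:1 pp1:2 pp2:1 pp3:1 pp4:1 pp5:1 pp6:1
Op 5: read(P1, v2) -> 144. No state change.
Op 6: fork(P1) -> P2. 7 ppages; refcounts: pp0:1 pp1:3 pp2:1 pp3:2 pp4:1 pp5:2 pp6:2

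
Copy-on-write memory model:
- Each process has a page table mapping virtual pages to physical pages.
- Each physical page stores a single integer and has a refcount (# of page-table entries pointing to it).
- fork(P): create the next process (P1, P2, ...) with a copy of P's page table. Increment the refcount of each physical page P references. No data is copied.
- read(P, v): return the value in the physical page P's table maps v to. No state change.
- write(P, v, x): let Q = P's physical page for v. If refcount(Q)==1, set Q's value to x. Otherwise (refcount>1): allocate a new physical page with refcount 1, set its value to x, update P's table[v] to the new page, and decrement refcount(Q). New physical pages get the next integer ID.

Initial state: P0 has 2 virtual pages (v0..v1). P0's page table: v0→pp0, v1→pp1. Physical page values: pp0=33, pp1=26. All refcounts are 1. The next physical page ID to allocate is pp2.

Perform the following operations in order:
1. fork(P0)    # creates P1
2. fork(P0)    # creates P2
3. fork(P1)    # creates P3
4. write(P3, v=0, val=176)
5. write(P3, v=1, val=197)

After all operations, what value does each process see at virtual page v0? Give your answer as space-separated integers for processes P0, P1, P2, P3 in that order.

Op 1: fork(P0) -> P1. 2 ppages; refcounts: pp0:2 pp1:2
Op 2: fork(P0) -> P2. 2 ppages; refcounts: pp0:3 pp1:3
Op 3: fork(P1) -> P3. 2 ppages; refcounts: pp0:4 pp1:4
Op 4: write(P3, v0, 176). refcount(pp0)=4>1 -> COPY to pp2. 3 ppages; refcounts: pp0:3 pp1:4 pp2:1
Op 5: write(P3, v1, 197). refcount(pp1)=4>1 -> COPY to pp3. 4 ppages; refcounts: pp0:3 pp1:3 pp2:1 pp3:1
P0: v0 -> pp0 = 33
P1: v0 -> pp0 = 33
P2: v0 -> pp0 = 33
P3: v0 -> pp2 = 176

Answer: 33 33 33 176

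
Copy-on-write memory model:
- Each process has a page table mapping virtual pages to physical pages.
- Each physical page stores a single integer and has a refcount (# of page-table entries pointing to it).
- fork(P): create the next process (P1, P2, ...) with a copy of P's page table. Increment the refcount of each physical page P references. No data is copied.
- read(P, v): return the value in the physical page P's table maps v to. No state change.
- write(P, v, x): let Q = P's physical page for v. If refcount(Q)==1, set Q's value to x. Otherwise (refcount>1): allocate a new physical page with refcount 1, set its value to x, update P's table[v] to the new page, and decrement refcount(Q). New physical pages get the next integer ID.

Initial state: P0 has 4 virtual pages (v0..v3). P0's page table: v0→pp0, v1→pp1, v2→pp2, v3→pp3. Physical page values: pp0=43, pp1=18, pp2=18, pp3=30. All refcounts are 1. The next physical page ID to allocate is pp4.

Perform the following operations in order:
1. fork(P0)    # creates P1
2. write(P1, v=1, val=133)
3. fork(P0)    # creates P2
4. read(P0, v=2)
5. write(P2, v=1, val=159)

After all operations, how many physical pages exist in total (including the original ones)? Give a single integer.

Answer: 6

Derivation:
Op 1: fork(P0) -> P1. 4 ppages; refcounts: pp0:2 pp1:2 pp2:2 pp3:2
Op 2: write(P1, v1, 133). refcount(pp1)=2>1 -> COPY to pp4. 5 ppages; refcounts: pp0:2 pp1:1 pp2:2 pp3:2 pp4:1
Op 3: fork(P0) -> P2. 5 ppages; refcounts: pp0:3 pp1:2 pp2:3 pp3:3 pp4:1
Op 4: read(P0, v2) -> 18. No state change.
Op 5: write(P2, v1, 159). refcount(pp1)=2>1 -> COPY to pp5. 6 ppages; refcounts: pp0:3 pp1:1 pp2:3 pp3:3 pp4:1 pp5:1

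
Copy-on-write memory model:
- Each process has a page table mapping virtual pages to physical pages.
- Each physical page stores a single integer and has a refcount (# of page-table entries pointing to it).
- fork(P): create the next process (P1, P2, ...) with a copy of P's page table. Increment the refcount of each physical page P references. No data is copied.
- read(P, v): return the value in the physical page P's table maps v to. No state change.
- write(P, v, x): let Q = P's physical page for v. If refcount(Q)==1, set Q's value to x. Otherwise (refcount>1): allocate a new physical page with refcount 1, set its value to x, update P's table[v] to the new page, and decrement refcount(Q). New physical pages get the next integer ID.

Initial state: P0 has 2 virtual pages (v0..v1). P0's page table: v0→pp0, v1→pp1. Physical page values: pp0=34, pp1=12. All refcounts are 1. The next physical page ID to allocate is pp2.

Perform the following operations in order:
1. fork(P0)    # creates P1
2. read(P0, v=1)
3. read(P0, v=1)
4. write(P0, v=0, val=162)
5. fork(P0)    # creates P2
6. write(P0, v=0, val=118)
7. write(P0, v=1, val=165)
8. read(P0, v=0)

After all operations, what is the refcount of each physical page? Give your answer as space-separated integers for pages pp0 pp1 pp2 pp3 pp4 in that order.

Op 1: fork(P0) -> P1. 2 ppages; refcounts: pp0:2 pp1:2
Op 2: read(P0, v1) -> 12. No state change.
Op 3: read(P0, v1) -> 12. No state change.
Op 4: write(P0, v0, 162). refcount(pp0)=2>1 -> COPY to pp2. 3 ppages; refcounts: pp0:1 pp1:2 pp2:1
Op 5: fork(P0) -> P2. 3 ppages; refcounts: pp0:1 pp1:3 pp2:2
Op 6: write(P0, v0, 118). refcount(pp2)=2>1 -> COPY to pp3. 4 ppages; refcounts: pp0:1 pp1:3 pp2:1 pp3:1
Op 7: write(P0, v1, 165). refcount(pp1)=3>1 -> COPY to pp4. 5 ppages; refcounts: pp0:1 pp1:2 pp2:1 pp3:1 pp4:1
Op 8: read(P0, v0) -> 118. No state change.

Answer: 1 2 1 1 1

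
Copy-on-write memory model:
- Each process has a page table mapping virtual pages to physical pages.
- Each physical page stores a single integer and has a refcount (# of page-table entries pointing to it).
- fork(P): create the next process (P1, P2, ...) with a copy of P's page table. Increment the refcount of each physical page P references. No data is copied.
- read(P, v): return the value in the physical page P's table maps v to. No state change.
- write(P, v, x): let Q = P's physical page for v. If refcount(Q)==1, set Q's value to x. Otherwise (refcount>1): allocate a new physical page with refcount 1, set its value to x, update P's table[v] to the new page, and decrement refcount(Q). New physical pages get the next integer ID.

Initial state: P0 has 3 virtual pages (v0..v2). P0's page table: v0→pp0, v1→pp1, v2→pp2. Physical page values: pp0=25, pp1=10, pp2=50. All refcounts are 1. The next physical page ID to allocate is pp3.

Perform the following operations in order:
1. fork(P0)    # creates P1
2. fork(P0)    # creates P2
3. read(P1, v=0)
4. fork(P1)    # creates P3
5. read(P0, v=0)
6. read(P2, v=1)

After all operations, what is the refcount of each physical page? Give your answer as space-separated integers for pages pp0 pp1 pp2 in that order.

Op 1: fork(P0) -> P1. 3 ppages; refcounts: pp0:2 pp1:2 pp2:2
Op 2: fork(P0) -> P2. 3 ppages; refcounts: pp0:3 pp1:3 pp2:3
Op 3: read(P1, v0) -> 25. No state change.
Op 4: fork(P1) -> P3. 3 ppages; refcounts: pp0:4 pp1:4 pp2:4
Op 5: read(P0, v0) -> 25. No state change.
Op 6: read(P2, v1) -> 10. No state change.

Answer: 4 4 4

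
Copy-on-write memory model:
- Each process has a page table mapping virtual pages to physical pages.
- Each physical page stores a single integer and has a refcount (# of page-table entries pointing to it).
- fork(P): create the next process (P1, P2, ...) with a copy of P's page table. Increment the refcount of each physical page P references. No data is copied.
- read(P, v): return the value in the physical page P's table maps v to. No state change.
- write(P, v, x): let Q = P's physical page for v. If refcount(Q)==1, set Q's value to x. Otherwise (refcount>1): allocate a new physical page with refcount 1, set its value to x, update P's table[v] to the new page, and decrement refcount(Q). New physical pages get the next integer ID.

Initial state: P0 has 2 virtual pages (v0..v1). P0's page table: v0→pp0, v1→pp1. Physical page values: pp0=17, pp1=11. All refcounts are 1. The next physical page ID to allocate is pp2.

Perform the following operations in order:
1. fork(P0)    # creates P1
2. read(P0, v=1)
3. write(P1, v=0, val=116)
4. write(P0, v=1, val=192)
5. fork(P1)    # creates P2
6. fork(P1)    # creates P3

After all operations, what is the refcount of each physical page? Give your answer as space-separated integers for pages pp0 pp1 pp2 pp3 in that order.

Answer: 1 3 3 1

Derivation:
Op 1: fork(P0) -> P1. 2 ppages; refcounts: pp0:2 pp1:2
Op 2: read(P0, v1) -> 11. No state change.
Op 3: write(P1, v0, 116). refcount(pp0)=2>1 -> COPY to pp2. 3 ppages; refcounts: pp0:1 pp1:2 pp2:1
Op 4: write(P0, v1, 192). refcount(pp1)=2>1 -> COPY to pp3. 4 ppages; refcounts: pp0:1 pp1:1 pp2:1 pp3:1
Op 5: fork(P1) -> P2. 4 ppages; refcounts: pp0:1 pp1:2 pp2:2 pp3:1
Op 6: fork(P1) -> P3. 4 ppages; refcounts: pp0:1 pp1:3 pp2:3 pp3:1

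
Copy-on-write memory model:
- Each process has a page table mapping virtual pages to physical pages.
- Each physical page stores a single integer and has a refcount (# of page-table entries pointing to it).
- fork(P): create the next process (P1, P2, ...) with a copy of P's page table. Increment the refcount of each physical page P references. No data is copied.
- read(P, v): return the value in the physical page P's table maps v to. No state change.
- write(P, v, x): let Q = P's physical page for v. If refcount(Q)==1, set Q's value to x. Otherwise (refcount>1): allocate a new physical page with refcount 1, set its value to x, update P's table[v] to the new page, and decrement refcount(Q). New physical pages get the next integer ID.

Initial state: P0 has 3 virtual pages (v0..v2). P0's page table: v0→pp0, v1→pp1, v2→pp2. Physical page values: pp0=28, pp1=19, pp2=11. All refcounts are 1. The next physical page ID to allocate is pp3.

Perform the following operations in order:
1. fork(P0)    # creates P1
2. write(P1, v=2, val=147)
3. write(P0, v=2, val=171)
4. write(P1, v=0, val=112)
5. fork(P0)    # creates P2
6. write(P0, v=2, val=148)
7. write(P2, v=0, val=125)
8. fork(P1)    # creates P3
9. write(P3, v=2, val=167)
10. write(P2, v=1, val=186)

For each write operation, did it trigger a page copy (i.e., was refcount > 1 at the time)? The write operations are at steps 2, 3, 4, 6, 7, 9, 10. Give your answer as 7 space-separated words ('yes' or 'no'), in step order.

Op 1: fork(P0) -> P1. 3 ppages; refcounts: pp0:2 pp1:2 pp2:2
Op 2: write(P1, v2, 147). refcount(pp2)=2>1 -> COPY to pp3. 4 ppages; refcounts: pp0:2 pp1:2 pp2:1 pp3:1
Op 3: write(P0, v2, 171). refcount(pp2)=1 -> write in place. 4 ppages; refcounts: pp0:2 pp1:2 pp2:1 pp3:1
Op 4: write(P1, v0, 112). refcount(pp0)=2>1 -> COPY to pp4. 5 ppages; refcounts: pp0:1 pp1:2 pp2:1 pp3:1 pp4:1
Op 5: fork(P0) -> P2. 5 ppages; refcounts: pp0:2 pp1:3 pp2:2 pp3:1 pp4:1
Op 6: write(P0, v2, 148). refcount(pp2)=2>1 -> COPY to pp5. 6 ppages; refcounts: pp0:2 pp1:3 pp2:1 pp3:1 pp4:1 pp5:1
Op 7: write(P2, v0, 125). refcount(pp0)=2>1 -> COPY to pp6. 7 ppages; refcounts: pp0:1 pp1:3 pp2:1 pp3:1 pp4:1 pp5:1 pp6:1
Op 8: fork(P1) -> P3. 7 ppages; refcounts: pp0:1 pp1:4 pp2:1 pp3:2 pp4:2 pp5:1 pp6:1
Op 9: write(P3, v2, 167). refcount(pp3)=2>1 -> COPY to pp7. 8 ppages; refcounts: pp0:1 pp1:4 pp2:1 pp3:1 pp4:2 pp5:1 pp6:1 pp7:1
Op 10: write(P2, v1, 186). refcount(pp1)=4>1 -> COPY to pp8. 9 ppages; refcounts: pp0:1 pp1:3 pp2:1 pp3:1 pp4:2 pp5:1 pp6:1 pp7:1 pp8:1

yes no yes yes yes yes yes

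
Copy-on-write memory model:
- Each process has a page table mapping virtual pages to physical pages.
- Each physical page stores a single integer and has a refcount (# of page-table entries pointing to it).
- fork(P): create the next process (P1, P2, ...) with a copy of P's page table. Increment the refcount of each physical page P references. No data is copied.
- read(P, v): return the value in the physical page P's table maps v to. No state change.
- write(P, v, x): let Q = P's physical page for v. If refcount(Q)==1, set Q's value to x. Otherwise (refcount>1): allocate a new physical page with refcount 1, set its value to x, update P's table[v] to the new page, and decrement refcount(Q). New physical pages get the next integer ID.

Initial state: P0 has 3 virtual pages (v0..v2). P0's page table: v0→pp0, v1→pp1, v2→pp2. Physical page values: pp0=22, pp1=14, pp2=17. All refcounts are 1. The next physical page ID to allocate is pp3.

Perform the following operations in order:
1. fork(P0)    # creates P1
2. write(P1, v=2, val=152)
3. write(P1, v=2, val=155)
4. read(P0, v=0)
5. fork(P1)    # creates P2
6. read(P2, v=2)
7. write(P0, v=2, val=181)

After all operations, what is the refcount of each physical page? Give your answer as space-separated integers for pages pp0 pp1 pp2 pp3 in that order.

Answer: 3 3 1 2

Derivation:
Op 1: fork(P0) -> P1. 3 ppages; refcounts: pp0:2 pp1:2 pp2:2
Op 2: write(P1, v2, 152). refcount(pp2)=2>1 -> COPY to pp3. 4 ppages; refcounts: pp0:2 pp1:2 pp2:1 pp3:1
Op 3: write(P1, v2, 155). refcount(pp3)=1 -> write in place. 4 ppages; refcounts: pp0:2 pp1:2 pp2:1 pp3:1
Op 4: read(P0, v0) -> 22. No state change.
Op 5: fork(P1) -> P2. 4 ppages; refcounts: pp0:3 pp1:3 pp2:1 pp3:2
Op 6: read(P2, v2) -> 155. No state change.
Op 7: write(P0, v2, 181). refcount(pp2)=1 -> write in place. 4 ppages; refcounts: pp0:3 pp1:3 pp2:1 pp3:2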